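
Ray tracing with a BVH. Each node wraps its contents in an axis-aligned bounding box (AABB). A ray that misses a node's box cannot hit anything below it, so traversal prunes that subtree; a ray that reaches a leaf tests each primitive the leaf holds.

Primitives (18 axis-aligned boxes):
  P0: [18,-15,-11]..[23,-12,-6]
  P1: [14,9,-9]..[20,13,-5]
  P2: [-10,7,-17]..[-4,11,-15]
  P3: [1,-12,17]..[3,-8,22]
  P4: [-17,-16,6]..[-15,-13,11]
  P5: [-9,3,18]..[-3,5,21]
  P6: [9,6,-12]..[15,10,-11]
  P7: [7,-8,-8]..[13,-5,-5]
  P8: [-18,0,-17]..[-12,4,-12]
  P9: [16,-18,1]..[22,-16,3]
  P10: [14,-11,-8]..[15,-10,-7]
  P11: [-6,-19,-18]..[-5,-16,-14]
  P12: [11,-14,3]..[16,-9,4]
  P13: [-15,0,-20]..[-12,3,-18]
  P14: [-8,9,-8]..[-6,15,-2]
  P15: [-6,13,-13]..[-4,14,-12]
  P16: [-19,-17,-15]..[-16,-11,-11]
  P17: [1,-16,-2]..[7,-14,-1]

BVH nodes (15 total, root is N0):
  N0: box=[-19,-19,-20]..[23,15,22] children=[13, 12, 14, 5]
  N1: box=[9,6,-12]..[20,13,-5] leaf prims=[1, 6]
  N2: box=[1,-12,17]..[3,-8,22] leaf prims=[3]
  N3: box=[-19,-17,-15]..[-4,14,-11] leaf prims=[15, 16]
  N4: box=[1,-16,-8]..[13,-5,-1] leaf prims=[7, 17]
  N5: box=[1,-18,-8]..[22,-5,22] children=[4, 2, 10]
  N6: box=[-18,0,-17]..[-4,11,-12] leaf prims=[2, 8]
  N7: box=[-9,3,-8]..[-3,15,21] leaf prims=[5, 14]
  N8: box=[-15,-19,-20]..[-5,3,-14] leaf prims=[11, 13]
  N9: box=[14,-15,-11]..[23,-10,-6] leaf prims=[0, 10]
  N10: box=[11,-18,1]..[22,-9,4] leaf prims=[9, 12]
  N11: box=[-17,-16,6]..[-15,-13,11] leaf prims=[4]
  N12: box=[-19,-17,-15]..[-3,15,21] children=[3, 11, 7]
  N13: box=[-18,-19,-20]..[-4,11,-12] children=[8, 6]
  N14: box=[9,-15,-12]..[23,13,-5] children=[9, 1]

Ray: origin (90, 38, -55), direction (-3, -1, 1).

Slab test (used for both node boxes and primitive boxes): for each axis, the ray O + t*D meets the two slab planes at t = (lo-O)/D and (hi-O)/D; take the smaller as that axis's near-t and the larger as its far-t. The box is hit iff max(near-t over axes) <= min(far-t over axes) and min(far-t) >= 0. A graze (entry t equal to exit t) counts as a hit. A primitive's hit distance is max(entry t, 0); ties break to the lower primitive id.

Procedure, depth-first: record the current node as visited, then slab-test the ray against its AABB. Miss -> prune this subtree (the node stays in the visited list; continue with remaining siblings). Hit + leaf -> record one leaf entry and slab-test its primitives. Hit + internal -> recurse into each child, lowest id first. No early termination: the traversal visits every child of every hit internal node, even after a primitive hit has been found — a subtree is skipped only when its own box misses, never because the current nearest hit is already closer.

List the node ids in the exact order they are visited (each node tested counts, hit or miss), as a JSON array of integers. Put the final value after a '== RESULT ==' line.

Traverse from the root:
N0 x:[67/3,109/3] y:[23,57] z:[35,77] -> hit [35,109/3], descend [5, 12, 13, 14]
  N5 x:[68/3,89/3] y:[43,56] z:[47,77] -> miss, prune
  N12 x:[31,109/3] y:[23,55] z:[40,76] -> miss, prune
  N13 x:[94/3,36] y:[27,57] z:[35,43] -> hit [35,36], descend [6, 8]
    N6 x:[94/3,36] y:[27,38] z:[38,43] -> miss, prune
    N8 x:[95/3,35] y:[35,57] z:[35,41] -> hit [35,35] leaf, test {P11(miss), P13@t=35}
  N14 x:[67/3,27] y:[25,53] z:[43,50] -> miss, prune

order=[0, 5, 12, 13, 6, 8, 14]  |boxes|=7  |leaves|=1  hit=P13

== RESULT ==
[0, 5, 12, 13, 6, 8, 14]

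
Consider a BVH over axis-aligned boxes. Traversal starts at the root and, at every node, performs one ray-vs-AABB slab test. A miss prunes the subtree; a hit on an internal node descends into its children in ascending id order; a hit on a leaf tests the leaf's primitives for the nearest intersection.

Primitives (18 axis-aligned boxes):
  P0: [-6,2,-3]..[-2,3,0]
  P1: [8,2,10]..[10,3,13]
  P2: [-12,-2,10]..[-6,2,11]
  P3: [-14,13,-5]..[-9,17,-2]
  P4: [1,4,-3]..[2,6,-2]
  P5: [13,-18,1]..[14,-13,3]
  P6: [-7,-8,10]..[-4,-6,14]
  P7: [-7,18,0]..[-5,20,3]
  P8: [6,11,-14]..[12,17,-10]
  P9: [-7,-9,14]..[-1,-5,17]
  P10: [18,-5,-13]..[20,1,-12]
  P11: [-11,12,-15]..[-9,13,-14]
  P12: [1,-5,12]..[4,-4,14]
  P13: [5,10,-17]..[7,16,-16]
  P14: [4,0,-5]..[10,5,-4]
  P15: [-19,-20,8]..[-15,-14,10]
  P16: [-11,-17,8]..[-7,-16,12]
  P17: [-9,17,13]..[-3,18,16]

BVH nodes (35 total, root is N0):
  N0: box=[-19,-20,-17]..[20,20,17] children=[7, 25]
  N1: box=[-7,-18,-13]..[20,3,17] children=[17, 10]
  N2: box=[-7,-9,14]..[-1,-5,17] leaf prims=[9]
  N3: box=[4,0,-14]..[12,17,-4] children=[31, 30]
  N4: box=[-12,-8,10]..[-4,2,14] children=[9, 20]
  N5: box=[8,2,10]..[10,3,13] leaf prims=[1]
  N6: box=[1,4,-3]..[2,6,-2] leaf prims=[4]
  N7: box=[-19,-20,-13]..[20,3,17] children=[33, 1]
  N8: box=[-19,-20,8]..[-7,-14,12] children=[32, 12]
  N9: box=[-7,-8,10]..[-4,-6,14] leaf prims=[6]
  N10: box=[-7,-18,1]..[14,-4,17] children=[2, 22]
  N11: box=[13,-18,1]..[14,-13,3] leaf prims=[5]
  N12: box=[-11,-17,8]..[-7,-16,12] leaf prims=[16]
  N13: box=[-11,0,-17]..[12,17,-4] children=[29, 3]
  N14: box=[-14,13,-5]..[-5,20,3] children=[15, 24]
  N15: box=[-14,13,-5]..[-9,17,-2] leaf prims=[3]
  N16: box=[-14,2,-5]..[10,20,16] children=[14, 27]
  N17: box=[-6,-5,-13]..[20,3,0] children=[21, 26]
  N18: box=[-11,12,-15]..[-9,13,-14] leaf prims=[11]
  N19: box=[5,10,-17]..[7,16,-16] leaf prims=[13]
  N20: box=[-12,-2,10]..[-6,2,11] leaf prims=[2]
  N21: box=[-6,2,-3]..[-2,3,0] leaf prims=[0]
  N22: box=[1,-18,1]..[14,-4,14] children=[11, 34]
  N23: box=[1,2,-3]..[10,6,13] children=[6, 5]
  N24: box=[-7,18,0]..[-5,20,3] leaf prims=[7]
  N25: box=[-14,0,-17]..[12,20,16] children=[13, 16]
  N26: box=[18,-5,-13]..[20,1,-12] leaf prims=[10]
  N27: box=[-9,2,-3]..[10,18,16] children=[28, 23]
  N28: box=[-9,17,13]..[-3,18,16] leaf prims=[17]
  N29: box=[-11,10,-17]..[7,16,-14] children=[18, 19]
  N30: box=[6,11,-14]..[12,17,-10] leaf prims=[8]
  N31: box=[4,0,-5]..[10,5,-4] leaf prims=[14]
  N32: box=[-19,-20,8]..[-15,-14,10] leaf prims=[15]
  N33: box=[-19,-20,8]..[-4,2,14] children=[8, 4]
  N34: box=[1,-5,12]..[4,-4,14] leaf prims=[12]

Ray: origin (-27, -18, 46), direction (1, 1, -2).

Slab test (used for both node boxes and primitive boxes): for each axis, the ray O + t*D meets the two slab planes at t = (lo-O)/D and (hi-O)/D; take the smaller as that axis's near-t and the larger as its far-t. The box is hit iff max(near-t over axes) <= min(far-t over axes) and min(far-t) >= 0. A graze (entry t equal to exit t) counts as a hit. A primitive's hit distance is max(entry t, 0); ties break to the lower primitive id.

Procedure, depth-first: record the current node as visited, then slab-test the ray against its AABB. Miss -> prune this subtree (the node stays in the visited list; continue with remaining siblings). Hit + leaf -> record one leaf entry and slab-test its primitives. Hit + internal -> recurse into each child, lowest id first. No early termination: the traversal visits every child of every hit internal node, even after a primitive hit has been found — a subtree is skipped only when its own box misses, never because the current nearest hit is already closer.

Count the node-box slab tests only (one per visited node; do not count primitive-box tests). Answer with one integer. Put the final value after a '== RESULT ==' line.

Trace the traversal:
N0 x:[8,47] y:[-2,38] z:[29/2,63/2] -> hit [29/2,63/2], descend [7, 25]
  N7 x:[8,47] y:[-2,21] z:[29/2,59/2] -> hit [29/2,21], descend [1, 33]
    N1 x:[20,47] y:[0,21] z:[29/2,59/2] -> hit [20,21], descend [10, 17]
      N10 x:[20,41] y:[0,14] z:[29/2,45/2] -> miss, prune
      N17 x:[21,47] y:[13,21] z:[23,59/2] -> miss, prune
    N33 x:[8,23] y:[-2,20] z:[16,19] -> hit [16,19], descend [4, 8]
      N4 x:[15,23] y:[10,20] z:[16,18] -> hit [16,18], descend [9, 20]
        N9 x:[20,23] y:[10,12] z:[16,18] -> miss, prune
        N20 x:[15,21] y:[16,20] z:[35/2,18] -> hit [35/2,18] leaf, test {P2@t=35/2}
      N8 x:[8,20] y:[-2,4] z:[17,19] -> miss, prune
  N25 x:[13,39] y:[18,38] z:[15,63/2] -> hit [18,63/2], descend [13, 16]
    N13 x:[16,39] y:[18,35] z:[25,63/2] -> hit [25,63/2], descend [3, 29]
      N3 x:[31,39] y:[18,35] z:[25,30] -> miss, prune
      N29 x:[16,34] y:[28,34] z:[30,63/2] -> hit [30,63/2], descend [18, 19]
        N18 x:[16,18] y:[30,31] z:[30,61/2] -> miss, prune
        N19 x:[32,34] y:[28,34] z:[31,63/2] -> miss, prune
    N16 x:[13,37] y:[20,38] z:[15,51/2] -> hit [20,51/2], descend [14, 27]
      N14 x:[13,22] y:[31,38] z:[43/2,51/2] -> miss, prune
      N27 x:[18,37] y:[20,36] z:[15,49/2] -> hit [20,49/2], descend [23, 28]
        N23 x:[28,37] y:[20,24] z:[33/2,49/2] -> miss, prune
        N28 x:[18,24] y:[35,36] z:[15,33/2] -> miss, prune

Visited [0, 7, 1, 10, 17, 33, 4, 9, 20, 8, 25, 13, 3, 29, 18, 19, 16, 14, 27, 23, 28]. Tests: 21 box, 1 leaf. Nearest: P2.

== RESULT ==
21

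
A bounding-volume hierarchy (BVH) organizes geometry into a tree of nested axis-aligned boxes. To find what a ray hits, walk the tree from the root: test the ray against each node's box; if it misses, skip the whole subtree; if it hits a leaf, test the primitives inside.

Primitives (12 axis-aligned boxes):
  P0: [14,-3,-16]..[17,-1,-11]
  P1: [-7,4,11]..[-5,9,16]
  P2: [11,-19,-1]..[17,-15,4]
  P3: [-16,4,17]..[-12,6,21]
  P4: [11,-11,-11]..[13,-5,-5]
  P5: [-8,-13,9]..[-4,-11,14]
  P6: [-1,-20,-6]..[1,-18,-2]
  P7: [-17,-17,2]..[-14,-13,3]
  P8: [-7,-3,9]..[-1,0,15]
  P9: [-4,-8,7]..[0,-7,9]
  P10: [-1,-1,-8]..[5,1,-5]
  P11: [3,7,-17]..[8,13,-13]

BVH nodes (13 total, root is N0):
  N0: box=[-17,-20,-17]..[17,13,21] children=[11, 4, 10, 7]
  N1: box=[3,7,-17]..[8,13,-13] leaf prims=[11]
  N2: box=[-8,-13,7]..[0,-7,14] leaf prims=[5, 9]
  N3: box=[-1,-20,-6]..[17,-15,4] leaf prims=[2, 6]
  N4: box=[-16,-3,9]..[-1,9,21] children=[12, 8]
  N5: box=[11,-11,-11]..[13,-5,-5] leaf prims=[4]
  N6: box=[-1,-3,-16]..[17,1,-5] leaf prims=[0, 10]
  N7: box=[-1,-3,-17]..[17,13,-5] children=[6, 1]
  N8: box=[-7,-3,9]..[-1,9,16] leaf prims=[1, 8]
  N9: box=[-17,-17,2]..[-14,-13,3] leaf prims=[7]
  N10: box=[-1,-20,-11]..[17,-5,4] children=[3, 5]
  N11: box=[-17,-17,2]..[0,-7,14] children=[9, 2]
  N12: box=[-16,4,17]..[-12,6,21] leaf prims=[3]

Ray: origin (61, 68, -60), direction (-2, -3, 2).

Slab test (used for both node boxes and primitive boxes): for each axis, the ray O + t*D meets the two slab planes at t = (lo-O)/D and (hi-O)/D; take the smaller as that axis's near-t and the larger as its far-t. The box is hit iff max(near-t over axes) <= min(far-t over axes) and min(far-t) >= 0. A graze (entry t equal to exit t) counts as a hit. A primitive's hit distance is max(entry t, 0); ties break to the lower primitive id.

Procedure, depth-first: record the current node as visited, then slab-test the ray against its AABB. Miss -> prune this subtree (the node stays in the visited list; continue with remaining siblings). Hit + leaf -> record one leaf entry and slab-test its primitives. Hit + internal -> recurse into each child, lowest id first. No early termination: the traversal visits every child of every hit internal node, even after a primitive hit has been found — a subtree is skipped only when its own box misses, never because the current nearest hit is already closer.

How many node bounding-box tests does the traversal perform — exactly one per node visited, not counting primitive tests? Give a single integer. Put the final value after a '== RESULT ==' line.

Trace the traversal:
N0 x:[22,39] y:[55/3,88/3] z:[43/2,81/2] -> hit [22,88/3], descend [4, 7, 10, 11]
  N4 x:[31,77/2] y:[59/3,71/3] z:[69/2,81/2] -> miss, prune
  N7 x:[22,31] y:[55/3,71/3] z:[43/2,55/2] -> hit [22,71/3], descend [1, 6]
    N1 x:[53/2,29] y:[55/3,61/3] z:[43/2,47/2] -> miss, prune
    N6 x:[22,31] y:[67/3,71/3] z:[22,55/2] -> hit [67/3,71/3] leaf, test {P0@t=23, P10(miss)}
  N10 x:[22,31] y:[73/3,88/3] z:[49/2,32] -> hit [49/2,88/3], descend [3, 5]
    N3 x:[22,31] y:[83/3,88/3] z:[27,32] -> hit [83/3,88/3] leaf, test {P2(miss), P6(miss)}
    N5 x:[24,25] y:[73/3,79/3] z:[49/2,55/2] -> hit [49/2,25] leaf, test {P4@t=49/2}
  N11 x:[61/2,39] y:[25,85/3] z:[31,37] -> miss, prune

Summary -> nodes [0, 4, 7, 1, 6, 10, 3, 5, 11]; box-tests=9; leaf-entries=3; first=P0

== RESULT ==
9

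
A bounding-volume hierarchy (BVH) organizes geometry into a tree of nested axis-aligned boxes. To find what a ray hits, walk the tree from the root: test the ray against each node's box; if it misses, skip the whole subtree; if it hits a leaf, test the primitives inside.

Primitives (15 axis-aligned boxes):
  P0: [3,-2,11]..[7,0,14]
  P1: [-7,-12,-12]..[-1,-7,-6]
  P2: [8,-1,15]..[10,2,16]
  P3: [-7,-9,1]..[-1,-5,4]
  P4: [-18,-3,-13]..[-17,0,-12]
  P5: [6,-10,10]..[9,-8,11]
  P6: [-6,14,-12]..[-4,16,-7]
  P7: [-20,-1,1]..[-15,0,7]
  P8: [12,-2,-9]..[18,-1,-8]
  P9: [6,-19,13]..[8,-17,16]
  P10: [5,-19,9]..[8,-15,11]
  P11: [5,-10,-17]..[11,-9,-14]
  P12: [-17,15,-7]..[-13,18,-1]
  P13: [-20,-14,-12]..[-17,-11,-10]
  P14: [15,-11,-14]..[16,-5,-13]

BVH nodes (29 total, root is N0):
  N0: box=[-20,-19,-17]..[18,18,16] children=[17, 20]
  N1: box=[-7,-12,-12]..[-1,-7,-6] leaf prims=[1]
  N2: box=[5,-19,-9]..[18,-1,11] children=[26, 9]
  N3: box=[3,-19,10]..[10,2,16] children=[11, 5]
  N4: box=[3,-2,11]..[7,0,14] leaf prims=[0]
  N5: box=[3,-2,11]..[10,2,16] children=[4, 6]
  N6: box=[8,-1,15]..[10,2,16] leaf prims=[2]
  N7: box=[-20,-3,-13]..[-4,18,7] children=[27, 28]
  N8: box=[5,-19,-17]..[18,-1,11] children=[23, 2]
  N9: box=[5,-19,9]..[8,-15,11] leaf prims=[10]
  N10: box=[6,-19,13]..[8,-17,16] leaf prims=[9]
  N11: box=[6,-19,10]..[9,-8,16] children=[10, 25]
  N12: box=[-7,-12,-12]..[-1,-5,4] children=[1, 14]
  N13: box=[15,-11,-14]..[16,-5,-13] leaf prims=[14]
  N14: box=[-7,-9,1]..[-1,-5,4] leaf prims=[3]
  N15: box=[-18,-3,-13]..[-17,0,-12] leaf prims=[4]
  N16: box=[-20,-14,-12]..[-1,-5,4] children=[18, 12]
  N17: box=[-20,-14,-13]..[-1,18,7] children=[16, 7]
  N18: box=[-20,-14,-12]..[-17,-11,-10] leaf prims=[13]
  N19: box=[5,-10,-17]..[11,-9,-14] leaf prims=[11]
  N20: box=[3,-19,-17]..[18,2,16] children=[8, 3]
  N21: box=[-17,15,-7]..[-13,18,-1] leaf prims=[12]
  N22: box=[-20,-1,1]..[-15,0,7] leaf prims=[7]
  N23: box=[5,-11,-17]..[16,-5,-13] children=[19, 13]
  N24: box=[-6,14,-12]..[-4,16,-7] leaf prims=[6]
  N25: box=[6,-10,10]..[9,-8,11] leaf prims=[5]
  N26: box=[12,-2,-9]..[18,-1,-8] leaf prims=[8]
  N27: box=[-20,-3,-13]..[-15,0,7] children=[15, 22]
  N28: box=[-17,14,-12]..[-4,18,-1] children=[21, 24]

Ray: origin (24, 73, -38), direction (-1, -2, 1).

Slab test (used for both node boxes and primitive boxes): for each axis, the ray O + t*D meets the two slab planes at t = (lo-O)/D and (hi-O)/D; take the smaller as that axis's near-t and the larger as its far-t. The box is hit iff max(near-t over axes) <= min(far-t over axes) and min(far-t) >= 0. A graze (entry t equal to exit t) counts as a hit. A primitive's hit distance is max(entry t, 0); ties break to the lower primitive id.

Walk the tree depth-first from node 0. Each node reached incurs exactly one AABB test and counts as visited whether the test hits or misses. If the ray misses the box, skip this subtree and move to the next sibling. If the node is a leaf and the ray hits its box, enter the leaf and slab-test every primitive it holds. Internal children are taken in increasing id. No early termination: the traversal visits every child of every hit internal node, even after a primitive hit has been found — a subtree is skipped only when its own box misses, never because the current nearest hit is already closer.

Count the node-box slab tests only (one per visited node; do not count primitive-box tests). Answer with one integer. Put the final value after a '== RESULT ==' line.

Trace the traversal:
N0 x:[6,44] y:[55/2,46] z:[21,54] -> hit [55/2,44], descend [17, 20]
  N17 x:[25,44] y:[55/2,87/2] z:[25,45] -> hit [55/2,87/2], descend [7, 16]
    N7 x:[28,44] y:[55/2,38] z:[25,45] -> hit [28,38], descend [27, 28]
      N27 x:[39,44] y:[73/2,38] z:[25,45] -> miss, prune
      N28 x:[28,41] y:[55/2,59/2] z:[26,37] -> hit [28,59/2], descend [21, 24]
        N21 x:[37,41] y:[55/2,29] z:[31,37] -> miss, prune
        N24 x:[28,30] y:[57/2,59/2] z:[26,31] -> hit [57/2,59/2] leaf, test {P6@t=57/2}
    N16 x:[25,44] y:[39,87/2] z:[26,42] -> hit [39,42], descend [12, 18]
      N12 x:[25,31] y:[39,85/2] z:[26,42] -> miss, prune
      N18 x:[41,44] y:[42,87/2] z:[26,28] -> miss, prune
  N20 x:[6,21] y:[71/2,46] z:[21,54] -> miss, prune

order=[0, 17, 7, 27, 28, 21, 24, 16, 12, 18, 20]  |boxes|=11  |leaves|=1  hit=P6

== RESULT ==
11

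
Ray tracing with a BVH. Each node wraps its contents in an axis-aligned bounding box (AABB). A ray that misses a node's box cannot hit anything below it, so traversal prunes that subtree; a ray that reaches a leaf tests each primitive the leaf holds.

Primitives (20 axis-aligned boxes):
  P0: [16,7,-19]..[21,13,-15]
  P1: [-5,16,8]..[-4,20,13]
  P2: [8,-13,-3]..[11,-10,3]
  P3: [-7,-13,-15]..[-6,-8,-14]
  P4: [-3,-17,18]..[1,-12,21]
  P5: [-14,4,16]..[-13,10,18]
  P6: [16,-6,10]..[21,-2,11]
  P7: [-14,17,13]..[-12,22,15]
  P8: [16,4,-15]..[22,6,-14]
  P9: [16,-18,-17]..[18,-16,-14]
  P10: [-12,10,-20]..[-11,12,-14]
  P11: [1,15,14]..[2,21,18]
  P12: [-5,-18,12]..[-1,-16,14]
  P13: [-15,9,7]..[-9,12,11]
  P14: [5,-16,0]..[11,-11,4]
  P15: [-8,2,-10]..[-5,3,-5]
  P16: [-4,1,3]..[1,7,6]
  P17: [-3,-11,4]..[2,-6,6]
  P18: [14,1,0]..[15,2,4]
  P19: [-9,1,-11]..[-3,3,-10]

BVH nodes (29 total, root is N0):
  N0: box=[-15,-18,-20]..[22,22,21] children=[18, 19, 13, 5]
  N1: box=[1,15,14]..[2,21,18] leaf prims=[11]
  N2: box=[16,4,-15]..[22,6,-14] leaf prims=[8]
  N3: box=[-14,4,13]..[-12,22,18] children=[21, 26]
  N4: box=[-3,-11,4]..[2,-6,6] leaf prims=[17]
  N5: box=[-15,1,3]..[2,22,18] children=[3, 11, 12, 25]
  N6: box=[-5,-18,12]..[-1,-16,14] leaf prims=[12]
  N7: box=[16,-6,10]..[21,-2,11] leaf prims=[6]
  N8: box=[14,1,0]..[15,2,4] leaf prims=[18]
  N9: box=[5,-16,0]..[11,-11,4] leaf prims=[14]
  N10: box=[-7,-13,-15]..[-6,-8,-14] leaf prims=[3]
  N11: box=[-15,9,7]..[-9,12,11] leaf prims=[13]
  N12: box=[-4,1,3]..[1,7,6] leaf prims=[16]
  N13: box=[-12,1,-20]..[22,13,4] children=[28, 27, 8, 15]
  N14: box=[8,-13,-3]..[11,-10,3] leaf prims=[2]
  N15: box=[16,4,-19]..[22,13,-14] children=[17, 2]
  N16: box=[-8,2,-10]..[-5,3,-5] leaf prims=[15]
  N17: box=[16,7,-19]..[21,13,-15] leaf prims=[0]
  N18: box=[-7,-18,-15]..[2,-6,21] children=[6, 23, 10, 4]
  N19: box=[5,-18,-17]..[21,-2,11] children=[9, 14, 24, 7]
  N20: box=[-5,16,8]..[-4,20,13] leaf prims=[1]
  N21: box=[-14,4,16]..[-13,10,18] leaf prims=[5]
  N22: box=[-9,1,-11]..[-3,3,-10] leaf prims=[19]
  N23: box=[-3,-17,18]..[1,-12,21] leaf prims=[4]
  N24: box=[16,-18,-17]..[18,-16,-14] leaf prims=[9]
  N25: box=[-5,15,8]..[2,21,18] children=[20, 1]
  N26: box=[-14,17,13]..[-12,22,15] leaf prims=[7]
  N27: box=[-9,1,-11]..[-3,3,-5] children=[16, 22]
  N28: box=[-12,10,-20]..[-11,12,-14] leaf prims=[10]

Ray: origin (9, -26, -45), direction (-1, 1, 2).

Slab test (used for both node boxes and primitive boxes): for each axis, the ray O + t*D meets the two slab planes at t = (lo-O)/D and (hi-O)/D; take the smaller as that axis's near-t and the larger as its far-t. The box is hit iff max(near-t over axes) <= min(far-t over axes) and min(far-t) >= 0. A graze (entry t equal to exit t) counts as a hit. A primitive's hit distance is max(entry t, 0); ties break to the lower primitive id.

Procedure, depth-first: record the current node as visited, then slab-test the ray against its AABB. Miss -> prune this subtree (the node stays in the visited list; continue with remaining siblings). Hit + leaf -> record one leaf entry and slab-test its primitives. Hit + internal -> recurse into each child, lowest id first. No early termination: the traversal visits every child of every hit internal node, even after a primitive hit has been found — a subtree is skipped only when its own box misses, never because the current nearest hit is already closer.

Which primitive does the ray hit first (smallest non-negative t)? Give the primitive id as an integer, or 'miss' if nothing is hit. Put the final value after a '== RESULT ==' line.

Walk:
N0 x:[-13,24] y:[8,48] z:[25/2,33] -> hit [25/2,24], descend [5, 13, 18, 19]
  N5 x:[7,24] y:[27,48] z:[24,63/2] -> miss, prune
  N13 x:[-13,21] y:[27,39] z:[25/2,49/2] -> miss, prune
  N18 x:[7,16] y:[8,20] z:[15,33] -> hit [15,16], descend [4, 6, 10, 23]
    N4 x:[7,12] y:[15,20] z:[49/2,51/2] -> miss, prune
    N6 x:[10,14] y:[8,10] z:[57/2,59/2] -> miss, prune
    N10 x:[15,16] y:[13,18] z:[15,31/2] -> hit [15,31/2] leaf, test {P3@t=15}
    N23 x:[8,12] y:[9,14] z:[63/2,33] -> miss, prune
  N19 x:[-12,4] y:[8,24] z:[14,28] -> miss, prune

Visited [0, 5, 13, 18, 4, 6, 10, 23, 19]. Tests: 9 box, 1 leaf. Nearest: P3.

== RESULT ==
3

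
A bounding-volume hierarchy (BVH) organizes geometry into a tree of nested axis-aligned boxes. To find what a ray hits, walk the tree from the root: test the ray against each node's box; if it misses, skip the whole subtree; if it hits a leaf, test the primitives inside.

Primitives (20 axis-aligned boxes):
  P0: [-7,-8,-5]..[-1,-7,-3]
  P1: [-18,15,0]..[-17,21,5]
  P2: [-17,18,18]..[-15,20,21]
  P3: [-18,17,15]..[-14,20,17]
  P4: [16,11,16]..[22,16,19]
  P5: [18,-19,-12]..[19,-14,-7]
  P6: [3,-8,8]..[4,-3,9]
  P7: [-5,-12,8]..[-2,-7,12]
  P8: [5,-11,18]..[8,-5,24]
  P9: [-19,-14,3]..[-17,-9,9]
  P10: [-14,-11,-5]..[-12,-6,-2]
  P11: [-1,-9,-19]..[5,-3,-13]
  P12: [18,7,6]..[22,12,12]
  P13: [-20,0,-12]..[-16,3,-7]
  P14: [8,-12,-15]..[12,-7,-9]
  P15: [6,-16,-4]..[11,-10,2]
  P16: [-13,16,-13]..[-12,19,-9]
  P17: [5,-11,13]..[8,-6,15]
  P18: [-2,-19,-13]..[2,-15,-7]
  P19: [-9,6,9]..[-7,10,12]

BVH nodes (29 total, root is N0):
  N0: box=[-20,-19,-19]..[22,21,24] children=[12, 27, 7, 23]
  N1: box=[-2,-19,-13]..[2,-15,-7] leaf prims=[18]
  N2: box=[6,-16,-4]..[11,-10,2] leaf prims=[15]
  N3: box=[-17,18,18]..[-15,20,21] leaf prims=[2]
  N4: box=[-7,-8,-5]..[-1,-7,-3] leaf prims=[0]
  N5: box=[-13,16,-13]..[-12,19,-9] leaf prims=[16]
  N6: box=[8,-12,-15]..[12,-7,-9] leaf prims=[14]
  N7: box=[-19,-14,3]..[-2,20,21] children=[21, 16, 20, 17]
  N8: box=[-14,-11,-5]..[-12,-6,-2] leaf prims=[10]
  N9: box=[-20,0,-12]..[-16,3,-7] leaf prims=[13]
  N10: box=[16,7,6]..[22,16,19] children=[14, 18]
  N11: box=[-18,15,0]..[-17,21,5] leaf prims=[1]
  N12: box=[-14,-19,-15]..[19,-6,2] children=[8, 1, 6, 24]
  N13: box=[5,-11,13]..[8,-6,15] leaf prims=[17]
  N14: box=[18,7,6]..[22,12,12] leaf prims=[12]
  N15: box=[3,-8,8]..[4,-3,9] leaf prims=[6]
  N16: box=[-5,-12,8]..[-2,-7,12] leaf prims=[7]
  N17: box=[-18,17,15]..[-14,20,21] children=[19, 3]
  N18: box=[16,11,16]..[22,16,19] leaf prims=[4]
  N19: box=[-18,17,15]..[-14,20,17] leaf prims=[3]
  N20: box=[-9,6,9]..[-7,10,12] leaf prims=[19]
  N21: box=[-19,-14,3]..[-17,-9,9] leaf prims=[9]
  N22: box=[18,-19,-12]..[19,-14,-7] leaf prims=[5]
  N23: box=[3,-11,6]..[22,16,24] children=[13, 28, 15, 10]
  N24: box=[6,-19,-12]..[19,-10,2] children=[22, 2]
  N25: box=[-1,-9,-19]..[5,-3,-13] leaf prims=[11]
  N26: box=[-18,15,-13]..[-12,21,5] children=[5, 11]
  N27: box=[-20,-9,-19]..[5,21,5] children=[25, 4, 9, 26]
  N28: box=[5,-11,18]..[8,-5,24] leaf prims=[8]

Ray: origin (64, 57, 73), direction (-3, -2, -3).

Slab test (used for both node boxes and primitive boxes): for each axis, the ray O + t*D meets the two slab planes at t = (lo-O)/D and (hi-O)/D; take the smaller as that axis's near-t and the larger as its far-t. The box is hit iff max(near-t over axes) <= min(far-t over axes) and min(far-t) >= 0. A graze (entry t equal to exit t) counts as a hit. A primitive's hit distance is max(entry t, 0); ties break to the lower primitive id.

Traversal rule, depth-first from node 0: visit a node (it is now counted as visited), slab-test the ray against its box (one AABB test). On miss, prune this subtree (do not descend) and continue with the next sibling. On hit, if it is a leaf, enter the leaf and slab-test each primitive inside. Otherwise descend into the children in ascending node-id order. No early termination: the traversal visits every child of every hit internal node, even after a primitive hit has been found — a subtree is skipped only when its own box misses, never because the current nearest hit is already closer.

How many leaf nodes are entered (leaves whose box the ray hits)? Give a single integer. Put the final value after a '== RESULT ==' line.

Traverse from the root:
N0 x:[14,28] y:[18,38] z:[49/3,92/3] -> hit [18,28], descend [7, 12, 23, 27]
  N7 x:[22,83/3] y:[37/2,71/2] z:[52/3,70/3] -> hit [22,70/3], descend [16, 17, 20, 21]
    N16 x:[22,23] y:[32,69/2] z:[61/3,65/3] -> miss, prune
    N17 x:[26,82/3] y:[37/2,20] z:[52/3,58/3] -> miss, prune
    N20 x:[71/3,73/3] y:[47/2,51/2] z:[61/3,64/3] -> miss, prune
    N21 x:[27,83/3] y:[33,71/2] z:[64/3,70/3] -> miss, prune
  N12 x:[15,26] y:[63/2,38] z:[71/3,88/3] -> miss, prune
  N23 x:[14,61/3] y:[41/2,34] z:[49/3,67/3] -> miss, prune
  N27 x:[59/3,28] y:[18,33] z:[68/3,92/3] -> hit [68/3,28], descend [4, 9, 25, 26]
    N4 x:[65/3,71/3] y:[32,65/2] z:[76/3,26] -> miss, prune
    N9 x:[80/3,28] y:[27,57/2] z:[80/3,85/3] -> hit [27,28] leaf, test {P13@t=27}
    N25 x:[59/3,65/3] y:[30,33] z:[86/3,92/3] -> miss, prune
    N26 x:[76/3,82/3] y:[18,21] z:[68/3,86/3] -> miss, prune

Summary -> nodes [0, 7, 16, 17, 20, 21, 12, 23, 27, 4, 9, 25, 26]; box-tests=13; leaf-entries=1; first=P13

== RESULT ==
1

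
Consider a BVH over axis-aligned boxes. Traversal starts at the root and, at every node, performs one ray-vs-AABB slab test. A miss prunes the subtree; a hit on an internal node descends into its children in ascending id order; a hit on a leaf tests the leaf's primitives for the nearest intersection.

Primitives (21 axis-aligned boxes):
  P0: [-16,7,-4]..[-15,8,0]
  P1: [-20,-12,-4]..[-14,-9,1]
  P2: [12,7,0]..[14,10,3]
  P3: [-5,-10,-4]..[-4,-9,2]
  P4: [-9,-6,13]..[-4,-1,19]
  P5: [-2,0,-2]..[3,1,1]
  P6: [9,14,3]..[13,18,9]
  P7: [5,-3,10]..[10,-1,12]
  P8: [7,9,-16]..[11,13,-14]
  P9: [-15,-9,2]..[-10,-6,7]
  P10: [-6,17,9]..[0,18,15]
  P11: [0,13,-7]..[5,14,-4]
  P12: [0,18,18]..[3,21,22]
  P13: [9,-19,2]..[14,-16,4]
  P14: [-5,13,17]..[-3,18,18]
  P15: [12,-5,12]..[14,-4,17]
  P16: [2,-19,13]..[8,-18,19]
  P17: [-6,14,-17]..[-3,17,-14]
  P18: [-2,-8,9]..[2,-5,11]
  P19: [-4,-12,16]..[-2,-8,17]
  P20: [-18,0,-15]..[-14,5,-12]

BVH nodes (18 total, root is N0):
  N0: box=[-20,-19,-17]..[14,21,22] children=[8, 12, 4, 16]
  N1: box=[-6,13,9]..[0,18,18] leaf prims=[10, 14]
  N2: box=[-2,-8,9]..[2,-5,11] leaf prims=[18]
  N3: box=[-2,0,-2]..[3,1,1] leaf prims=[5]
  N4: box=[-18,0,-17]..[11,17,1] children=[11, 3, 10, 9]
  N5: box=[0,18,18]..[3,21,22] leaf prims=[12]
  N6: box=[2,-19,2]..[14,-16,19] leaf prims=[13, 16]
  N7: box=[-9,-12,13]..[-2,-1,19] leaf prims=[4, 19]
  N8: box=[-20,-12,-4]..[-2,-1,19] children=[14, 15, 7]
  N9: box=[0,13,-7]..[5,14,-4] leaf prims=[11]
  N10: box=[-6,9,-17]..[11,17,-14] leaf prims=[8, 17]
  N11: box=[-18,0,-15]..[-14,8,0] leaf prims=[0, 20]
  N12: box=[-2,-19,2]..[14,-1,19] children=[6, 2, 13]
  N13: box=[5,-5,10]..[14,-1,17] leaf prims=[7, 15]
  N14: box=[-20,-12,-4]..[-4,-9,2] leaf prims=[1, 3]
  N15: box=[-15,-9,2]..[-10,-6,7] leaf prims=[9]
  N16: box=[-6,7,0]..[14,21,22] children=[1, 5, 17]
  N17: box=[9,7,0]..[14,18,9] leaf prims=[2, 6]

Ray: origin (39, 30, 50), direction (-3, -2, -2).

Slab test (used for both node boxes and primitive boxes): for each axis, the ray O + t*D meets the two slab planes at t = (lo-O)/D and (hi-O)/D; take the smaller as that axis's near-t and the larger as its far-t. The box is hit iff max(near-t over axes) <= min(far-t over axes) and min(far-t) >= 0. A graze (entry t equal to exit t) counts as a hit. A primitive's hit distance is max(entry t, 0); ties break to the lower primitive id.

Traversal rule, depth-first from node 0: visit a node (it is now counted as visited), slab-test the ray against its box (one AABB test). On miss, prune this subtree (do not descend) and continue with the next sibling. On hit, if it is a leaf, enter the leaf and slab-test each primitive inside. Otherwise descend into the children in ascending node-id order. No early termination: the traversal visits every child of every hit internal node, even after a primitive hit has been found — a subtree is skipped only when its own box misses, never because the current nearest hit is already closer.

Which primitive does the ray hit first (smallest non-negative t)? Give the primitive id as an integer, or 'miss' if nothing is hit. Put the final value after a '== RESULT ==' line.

Traverse from the root:
N0 x:[25/3,59/3] y:[9/2,49/2] z:[14,67/2] -> hit [14,59/3], descend [4, 8, 12, 16]
  N4 x:[28/3,19] y:[13/2,15] z:[49/2,67/2] -> miss, prune
  N8 x:[41/3,59/3] y:[31/2,21] z:[31/2,27] -> hit [31/2,59/3], descend [7, 14, 15]
    N7 x:[41/3,16] y:[31/2,21] z:[31/2,37/2] -> hit [31/2,16] leaf, test {P4@t=31/2, P19(miss)}
    N14 x:[43/3,59/3] y:[39/2,21] z:[24,27] -> miss, prune
    N15 x:[49/3,18] y:[18,39/2] z:[43/2,24] -> miss, prune
  N12 x:[25/3,41/3] y:[31/2,49/2] z:[31/2,24] -> miss, prune
  N16 x:[25/3,15] y:[9/2,23/2] z:[14,25] -> miss, prune

Summary -> nodes [0, 4, 8, 7, 14, 15, 12, 16]; box-tests=8; leaf-entries=1; first=P4

== RESULT ==
4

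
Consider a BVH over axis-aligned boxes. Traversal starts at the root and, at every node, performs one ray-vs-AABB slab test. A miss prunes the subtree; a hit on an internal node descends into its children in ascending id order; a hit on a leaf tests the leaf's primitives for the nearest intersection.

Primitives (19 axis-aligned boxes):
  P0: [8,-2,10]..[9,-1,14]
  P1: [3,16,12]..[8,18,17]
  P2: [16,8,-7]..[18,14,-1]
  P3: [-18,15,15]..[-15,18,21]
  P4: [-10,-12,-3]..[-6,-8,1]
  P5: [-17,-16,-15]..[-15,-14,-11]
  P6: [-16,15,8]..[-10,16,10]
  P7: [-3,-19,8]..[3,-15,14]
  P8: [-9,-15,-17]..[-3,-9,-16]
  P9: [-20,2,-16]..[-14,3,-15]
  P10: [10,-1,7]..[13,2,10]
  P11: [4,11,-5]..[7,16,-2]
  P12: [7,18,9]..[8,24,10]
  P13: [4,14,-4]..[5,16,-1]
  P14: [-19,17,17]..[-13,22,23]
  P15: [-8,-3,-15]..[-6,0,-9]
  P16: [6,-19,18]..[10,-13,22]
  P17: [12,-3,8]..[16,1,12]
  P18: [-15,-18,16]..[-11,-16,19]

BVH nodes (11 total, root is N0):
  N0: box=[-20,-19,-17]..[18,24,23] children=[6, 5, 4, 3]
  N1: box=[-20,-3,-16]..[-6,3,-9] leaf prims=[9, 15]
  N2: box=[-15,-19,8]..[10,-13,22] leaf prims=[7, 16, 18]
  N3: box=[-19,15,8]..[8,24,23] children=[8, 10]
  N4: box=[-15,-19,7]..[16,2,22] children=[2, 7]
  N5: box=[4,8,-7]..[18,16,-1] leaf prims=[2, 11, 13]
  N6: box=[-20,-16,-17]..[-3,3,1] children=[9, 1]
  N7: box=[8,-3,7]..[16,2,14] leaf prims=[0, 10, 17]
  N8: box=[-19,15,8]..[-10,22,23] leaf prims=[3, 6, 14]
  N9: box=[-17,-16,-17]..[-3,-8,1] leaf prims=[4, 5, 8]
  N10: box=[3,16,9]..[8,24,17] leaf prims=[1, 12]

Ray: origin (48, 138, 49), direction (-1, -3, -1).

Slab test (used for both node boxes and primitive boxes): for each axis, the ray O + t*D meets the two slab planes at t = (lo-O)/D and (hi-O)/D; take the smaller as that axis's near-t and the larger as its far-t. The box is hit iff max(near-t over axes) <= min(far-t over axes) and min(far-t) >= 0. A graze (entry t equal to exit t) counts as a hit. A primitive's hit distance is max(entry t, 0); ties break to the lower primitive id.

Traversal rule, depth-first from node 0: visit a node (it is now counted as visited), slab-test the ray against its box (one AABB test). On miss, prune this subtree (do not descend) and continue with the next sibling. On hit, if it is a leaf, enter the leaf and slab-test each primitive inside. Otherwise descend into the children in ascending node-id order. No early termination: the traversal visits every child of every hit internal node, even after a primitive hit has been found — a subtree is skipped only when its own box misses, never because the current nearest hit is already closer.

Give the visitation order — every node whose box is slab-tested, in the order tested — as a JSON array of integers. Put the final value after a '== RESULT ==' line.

Trace the traversal:
N0 x:[30,68] y:[38,157/3] z:[26,66] -> hit [38,157/3], descend [3, 4, 5, 6]
  N3 x:[40,67] y:[38,41] z:[26,41] -> hit [40,41], descend [8, 10]
    N8 x:[58,67] y:[116/3,41] z:[26,41] -> miss, prune
    N10 x:[40,45] y:[38,122/3] z:[32,40] -> hit [40,40] leaf, test {P1(miss), P12@t=40}
  N4 x:[32,63] y:[136/3,157/3] z:[27,42] -> miss, prune
  N5 x:[30,44] y:[122/3,130/3] z:[50,56] -> miss, prune
  N6 x:[51,68] y:[45,154/3] z:[48,66] -> hit [51,154/3], descend [1, 9]
    N1 x:[54,68] y:[45,47] z:[58,65] -> miss, prune
    N9 x:[51,65] y:[146/3,154/3] z:[48,66] -> hit [51,154/3] leaf, test {P4(miss), P5(miss), P8(miss)}

order=[0, 3, 8, 10, 4, 5, 6, 1, 9]  |boxes|=9  |leaves|=2  hit=P12

== RESULT ==
[0, 3, 8, 10, 4, 5, 6, 1, 9]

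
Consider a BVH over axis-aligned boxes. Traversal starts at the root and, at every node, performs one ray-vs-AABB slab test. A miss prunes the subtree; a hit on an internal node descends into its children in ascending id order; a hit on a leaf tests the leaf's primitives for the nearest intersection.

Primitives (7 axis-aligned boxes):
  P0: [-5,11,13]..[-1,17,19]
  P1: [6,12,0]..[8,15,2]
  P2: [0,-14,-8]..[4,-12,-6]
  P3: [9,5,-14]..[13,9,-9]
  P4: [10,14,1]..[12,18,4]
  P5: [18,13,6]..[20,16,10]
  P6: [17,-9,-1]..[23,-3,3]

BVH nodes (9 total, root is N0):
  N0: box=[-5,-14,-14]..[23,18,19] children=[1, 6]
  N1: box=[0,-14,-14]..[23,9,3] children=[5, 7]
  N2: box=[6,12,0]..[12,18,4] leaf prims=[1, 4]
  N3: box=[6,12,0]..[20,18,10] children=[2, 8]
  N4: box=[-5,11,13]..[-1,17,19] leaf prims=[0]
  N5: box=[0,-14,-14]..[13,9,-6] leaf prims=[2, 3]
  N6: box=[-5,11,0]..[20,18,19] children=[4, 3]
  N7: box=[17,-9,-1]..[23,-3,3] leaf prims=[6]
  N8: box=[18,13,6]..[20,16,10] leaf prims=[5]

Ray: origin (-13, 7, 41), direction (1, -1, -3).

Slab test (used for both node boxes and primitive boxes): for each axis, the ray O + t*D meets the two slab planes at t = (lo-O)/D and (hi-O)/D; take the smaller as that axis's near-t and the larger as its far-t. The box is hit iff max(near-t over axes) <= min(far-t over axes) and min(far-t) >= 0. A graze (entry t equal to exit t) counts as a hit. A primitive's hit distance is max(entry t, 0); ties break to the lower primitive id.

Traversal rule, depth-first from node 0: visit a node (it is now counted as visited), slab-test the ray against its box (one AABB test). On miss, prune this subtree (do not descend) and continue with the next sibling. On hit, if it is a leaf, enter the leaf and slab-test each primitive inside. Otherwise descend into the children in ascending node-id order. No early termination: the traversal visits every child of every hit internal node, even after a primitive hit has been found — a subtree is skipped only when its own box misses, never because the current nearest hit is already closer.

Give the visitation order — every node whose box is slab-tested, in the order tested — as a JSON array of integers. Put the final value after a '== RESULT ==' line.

Walk:
N0 x:[8,36] y:[-11,21] z:[22/3,55/3] -> hit [8,55/3], descend [1, 6]
  N1 x:[13,36] y:[-2,21] z:[38/3,55/3] -> hit [13,55/3], descend [5, 7]
    N5 x:[13,26] y:[-2,21] z:[47/3,55/3] -> hit [47/3,55/3] leaf, test {P2(miss), P3(miss)}
    N7 x:[30,36] y:[10,16] z:[38/3,14] -> miss, prune
  N6 x:[8,33] y:[-11,-4] z:[22/3,41/3] -> miss, prune

Visited [0, 1, 5, 7, 6]. Tests: 5 box, 1 leaf. Nearest: miss.

== RESULT ==
[0, 1, 5, 7, 6]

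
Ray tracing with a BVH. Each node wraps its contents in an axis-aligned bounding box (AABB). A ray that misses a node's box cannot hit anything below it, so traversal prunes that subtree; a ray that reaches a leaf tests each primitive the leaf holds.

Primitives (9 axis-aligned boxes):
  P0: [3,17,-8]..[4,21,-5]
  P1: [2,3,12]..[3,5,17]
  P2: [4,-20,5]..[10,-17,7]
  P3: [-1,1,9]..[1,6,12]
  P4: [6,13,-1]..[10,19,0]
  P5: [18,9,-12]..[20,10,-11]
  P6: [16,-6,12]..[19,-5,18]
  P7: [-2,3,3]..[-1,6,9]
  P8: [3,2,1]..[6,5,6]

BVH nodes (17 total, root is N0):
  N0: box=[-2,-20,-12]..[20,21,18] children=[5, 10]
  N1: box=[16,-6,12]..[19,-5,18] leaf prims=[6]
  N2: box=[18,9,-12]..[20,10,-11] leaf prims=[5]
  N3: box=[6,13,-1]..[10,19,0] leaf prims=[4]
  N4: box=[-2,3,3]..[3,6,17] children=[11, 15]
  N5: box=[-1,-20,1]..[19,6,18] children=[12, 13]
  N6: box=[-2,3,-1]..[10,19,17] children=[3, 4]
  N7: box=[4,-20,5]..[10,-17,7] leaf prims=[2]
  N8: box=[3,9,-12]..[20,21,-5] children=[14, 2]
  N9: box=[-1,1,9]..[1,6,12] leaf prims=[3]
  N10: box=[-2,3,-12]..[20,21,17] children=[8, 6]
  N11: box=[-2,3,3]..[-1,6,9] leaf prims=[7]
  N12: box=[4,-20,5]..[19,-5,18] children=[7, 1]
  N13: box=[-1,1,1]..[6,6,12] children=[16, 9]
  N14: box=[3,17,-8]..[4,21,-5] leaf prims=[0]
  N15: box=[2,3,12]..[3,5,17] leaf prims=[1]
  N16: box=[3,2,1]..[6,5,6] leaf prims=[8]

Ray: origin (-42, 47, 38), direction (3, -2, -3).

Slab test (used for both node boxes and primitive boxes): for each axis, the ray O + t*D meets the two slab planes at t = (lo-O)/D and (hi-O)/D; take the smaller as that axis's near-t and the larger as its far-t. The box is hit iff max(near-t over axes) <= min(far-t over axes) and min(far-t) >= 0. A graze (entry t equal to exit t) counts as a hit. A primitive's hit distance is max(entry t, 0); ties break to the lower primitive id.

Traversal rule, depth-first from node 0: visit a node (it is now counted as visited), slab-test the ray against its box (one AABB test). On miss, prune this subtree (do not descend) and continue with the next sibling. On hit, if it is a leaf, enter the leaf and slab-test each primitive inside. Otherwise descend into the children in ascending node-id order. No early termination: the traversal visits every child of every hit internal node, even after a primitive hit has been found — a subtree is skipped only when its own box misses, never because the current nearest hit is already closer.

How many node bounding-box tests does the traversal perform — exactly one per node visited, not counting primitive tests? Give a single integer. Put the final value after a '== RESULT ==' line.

Walk:
N0 x:[40/3,62/3] y:[13,67/2] z:[20/3,50/3] -> hit [40/3,50/3], descend [5, 10]
  N5 x:[41/3,61/3] y:[41/2,67/2] z:[20/3,37/3] -> miss, prune
  N10 x:[40/3,62/3] y:[13,22] z:[7,50/3] -> hit [40/3,50/3], descend [6, 8]
    N6 x:[40/3,52/3] y:[14,22] z:[7,13] -> miss, prune
    N8 x:[15,62/3] y:[13,19] z:[43/3,50/3] -> hit [15,50/3], descend [2, 14]
      N2 x:[20,62/3] y:[37/2,19] z:[49/3,50/3] -> miss, prune
      N14 x:[15,46/3] y:[13,15] z:[43/3,46/3] -> hit [15,15] leaf, test {P0@t=15}

order=[0, 5, 10, 6, 8, 2, 14]  |boxes|=7  |leaves|=1  hit=P0

== RESULT ==
7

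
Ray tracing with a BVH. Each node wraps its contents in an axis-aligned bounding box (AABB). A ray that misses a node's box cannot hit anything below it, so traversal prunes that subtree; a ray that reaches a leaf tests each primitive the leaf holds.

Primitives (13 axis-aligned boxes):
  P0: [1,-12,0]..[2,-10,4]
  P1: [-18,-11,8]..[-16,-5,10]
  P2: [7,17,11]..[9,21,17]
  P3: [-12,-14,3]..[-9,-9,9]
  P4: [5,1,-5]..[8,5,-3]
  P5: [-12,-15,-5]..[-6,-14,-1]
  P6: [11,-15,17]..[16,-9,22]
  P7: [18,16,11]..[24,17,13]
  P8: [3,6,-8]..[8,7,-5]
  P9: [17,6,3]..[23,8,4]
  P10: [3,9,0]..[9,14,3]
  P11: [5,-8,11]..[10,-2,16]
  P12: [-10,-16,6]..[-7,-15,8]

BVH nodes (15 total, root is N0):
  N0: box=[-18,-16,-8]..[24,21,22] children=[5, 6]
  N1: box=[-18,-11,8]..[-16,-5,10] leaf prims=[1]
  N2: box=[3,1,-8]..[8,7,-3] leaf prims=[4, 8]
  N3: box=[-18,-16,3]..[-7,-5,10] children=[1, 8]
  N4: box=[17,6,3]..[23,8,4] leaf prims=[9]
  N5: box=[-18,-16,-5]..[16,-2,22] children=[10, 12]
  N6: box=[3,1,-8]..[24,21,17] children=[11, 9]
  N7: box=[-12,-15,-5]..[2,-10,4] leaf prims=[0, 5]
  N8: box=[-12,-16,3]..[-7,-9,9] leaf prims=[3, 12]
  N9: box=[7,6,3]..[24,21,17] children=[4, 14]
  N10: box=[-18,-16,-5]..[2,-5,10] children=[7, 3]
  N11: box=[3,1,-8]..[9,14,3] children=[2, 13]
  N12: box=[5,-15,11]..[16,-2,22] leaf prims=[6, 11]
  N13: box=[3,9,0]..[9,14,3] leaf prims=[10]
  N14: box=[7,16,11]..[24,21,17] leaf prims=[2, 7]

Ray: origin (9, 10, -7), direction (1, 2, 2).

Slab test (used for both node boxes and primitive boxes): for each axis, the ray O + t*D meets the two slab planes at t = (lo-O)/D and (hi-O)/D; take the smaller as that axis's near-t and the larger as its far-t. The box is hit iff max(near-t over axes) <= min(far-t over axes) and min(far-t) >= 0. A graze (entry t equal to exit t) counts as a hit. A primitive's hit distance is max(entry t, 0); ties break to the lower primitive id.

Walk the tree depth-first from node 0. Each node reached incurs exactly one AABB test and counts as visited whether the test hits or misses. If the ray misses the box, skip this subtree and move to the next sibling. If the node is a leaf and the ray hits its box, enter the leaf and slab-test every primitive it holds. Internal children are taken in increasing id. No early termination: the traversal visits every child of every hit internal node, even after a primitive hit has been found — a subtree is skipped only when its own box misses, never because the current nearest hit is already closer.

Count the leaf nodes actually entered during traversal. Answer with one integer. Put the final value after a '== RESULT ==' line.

Trace the traversal:
N0 x:[-27,15] y:[-13,11/2] z:[-1/2,29/2] -> hit [-1/2,11/2], descend [5, 6]
  N5 x:[-27,7] y:[-13,-6] z:[1,29/2] -> miss, prune
  N6 x:[-6,15] y:[-9/2,11/2] z:[-1/2,12] -> hit [-1/2,11/2], descend [9, 11]
    N9 x:[-2,15] y:[-2,11/2] z:[5,12] -> hit [5,11/2], descend [4, 14]
      N4 x:[8,14] y:[-2,-1] z:[5,11/2] -> miss, prune
      N14 x:[-2,15] y:[3,11/2] z:[9,12] -> miss, prune
    N11 x:[-6,0] y:[-9/2,2] z:[-1/2,5] -> hit [-1/2,0], descend [2, 13]
      N2 x:[-6,-1] y:[-9/2,-3/2] z:[-1/2,2] -> miss, prune
      N13 x:[-6,0] y:[-1/2,2] z:[7/2,5] -> miss, prune

9 AABB tests over nodes [0, 5, 6, 9, 4, 14, 11, 2, 13]; 0 leaves entered; closest miss.

== RESULT ==
0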